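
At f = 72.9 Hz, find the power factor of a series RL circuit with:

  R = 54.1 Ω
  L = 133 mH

Step 1 — Angular frequency: ω = 2π·f = 2π·72.9 = 458 rad/s.
Step 2 — Component impedances:
  R: Z = R = 54.1 Ω
  L: Z = jωL = j·458·0.133 = 0 + j60.92 Ω
Step 3 — Series combination: Z_total = R + L = 54.1 + j60.92 Ω = 81.47∠48.4° Ω.
Step 4 — Power factor: PF = cos(φ) = Re(Z)/|Z| = 54.1/81.47 = 0.664.
Step 5 — Type: Im(Z) = 60.92 ⇒ lagging (phase φ = 48.4°).

PF = 0.664 (lagging, φ = 48.4°)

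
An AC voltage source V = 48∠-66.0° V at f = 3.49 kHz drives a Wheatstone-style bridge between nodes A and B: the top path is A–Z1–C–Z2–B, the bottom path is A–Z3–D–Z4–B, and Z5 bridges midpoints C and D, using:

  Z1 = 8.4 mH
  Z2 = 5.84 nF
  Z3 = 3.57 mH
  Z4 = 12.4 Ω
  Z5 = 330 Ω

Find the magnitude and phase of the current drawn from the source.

Step 1 — Angular frequency: ω = 2π·f = 2π·3490 = 2.193e+04 rad/s.
Step 2 — Component impedances:
  Z1: Z = jωL = j·2.193e+04·0.0084 = 0 + j184.2 Ω
  Z2: Z = 1/(jωC) = -j/(ω·C) = 0 - j7809 Ω
  Z3: Z = jωL = j·2.193e+04·0.00357 = 0 + j78.28 Ω
  Z4: Z = R = 12.4 Ω
  Z5: Z = R = 330 Ω
Step 3 — Bridge requires nodal analysis (the Z5 bridge couples midpoints C and D, so the two paths cannot be reduced to a simple series/parallel combination). Setting node B to ground and injecting 1 A at node A, the 3-node admittance system at A, C, D solves to V_A = Z_AB = 24.41 + j69.19 Ω = 73.37∠70.6° Ω.
Step 4 — Source phasor: V = 48∠-66.0° V = 19.52 - j43.85 V.
Step 5 — Ohm's law: I = V / Z_total = (19.52 - j43.85) / (24.41 + j69.19) = -0.4751 - j0.4498 A.
Step 6 — Convert to polar: |I| = 0.6542 A, ∠I = -136.6°.

I = 0.6542∠-136.6° A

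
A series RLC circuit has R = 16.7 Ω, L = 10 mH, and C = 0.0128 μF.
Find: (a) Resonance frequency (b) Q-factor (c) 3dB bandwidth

Step 1 — Resonance: ω₀ = 1/√(LC) = 1/√(0.01·1.28e-08) = 8.839e+04 rad/s.
Step 2 — f₀ = ω₀/(2π) = 1.407e+04 Hz.
Step 3 — Series Q: Q = ω₀L/R = 8.839e+04·0.01/16.7 = 52.93.
Step 4 — Bandwidth: Δω = ω₀/Q = 1670 rad/s; BW = Δω/(2π) = 265.8 Hz.

(a) f₀ = 1.407e+04 Hz  (b) Q = 52.93  (c) BW = 265.8 Hz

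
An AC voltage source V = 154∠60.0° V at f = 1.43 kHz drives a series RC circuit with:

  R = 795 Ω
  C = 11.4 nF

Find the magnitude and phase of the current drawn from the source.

Step 1 — Angular frequency: ω = 2π·f = 2π·1430 = 8985 rad/s.
Step 2 — Component impedances:
  R: Z = R = 795 Ω
  C: Z = 1/(jωC) = -j/(ω·C) = 0 - j9763 Ω
Step 3 — Series combination: Z_total = R + C = 795 - j9763 Ω = 9795∠-85.3° Ω.
Step 4 — Source phasor: V = 154∠60.0° V = 77 + j133.4 V.
Step 5 — Ohm's law: I = V / Z_total = (77 + j133.4) / (795 - j9763) = -0.01293 + j0.00894 A.
Step 6 — Convert to polar: |I| = 0.01572 A, ∠I = 145.3°.

I = 0.01572∠145.3° A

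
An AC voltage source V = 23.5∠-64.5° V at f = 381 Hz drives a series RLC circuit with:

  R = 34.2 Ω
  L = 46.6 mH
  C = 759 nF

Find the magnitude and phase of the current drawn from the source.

Step 1 — Angular frequency: ω = 2π·f = 2π·381 = 2394 rad/s.
Step 2 — Component impedances:
  R: Z = R = 34.2 Ω
  L: Z = jωL = j·2394·0.0466 = 0 + j111.6 Ω
  C: Z = 1/(jωC) = -j/(ω·C) = 0 - j550.4 Ω
Step 3 — Series combination: Z_total = R + L + C = 34.2 - j438.8 Ω = 440.1∠-85.5° Ω.
Step 4 — Source phasor: V = 23.5∠-64.5° V = 10.12 - j21.21 V.
Step 5 — Ohm's law: I = V / Z_total = (10.12 - j21.21) / (34.2 - j438.8) = 0.04983 + j0.01917 A.
Step 6 — Convert to polar: |I| = 0.05339 A, ∠I = 21.0°.

I = 0.05339∠21.0° A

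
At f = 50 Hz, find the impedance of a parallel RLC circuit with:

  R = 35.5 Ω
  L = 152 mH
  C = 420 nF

Step 1 — Angular frequency: ω = 2π·f = 2π·50 = 314.2 rad/s.
Step 2 — Component impedances:
  R: Z = R = 35.5 Ω
  L: Z = jωL = j·314.2·0.152 = 0 + j47.75 Ω
  C: Z = 1/(jωC) = -j/(ω·C) = 0 - j7579 Ω
Step 3 — Parallel combination: 1/Z_total = 1/R + 1/L + 1/C; Z_total = 22.97 + j16.97 Ω = 28.55∠36.5° Ω.

Z = 22.97 + j16.97 Ω = 28.55∠36.5° Ω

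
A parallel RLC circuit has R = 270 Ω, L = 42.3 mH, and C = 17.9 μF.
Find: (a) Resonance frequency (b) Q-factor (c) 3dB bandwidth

Step 1 — Resonance: ω₀ = 1/√(LC) = 1/√(0.0423·1.79e-05) = 1149 rad/s.
Step 2 — f₀ = ω₀/(2π) = 182.9 Hz.
Step 3 — Parallel Q: Q = R/(ω₀L) = 270/(1149·0.0423) = 5.554.
Step 4 — Bandwidth: Δω = ω₀/Q = 206.9 rad/s; BW = Δω/(2π) = 32.93 Hz.

(a) f₀ = 182.9 Hz  (b) Q = 5.554  (c) BW = 32.93 Hz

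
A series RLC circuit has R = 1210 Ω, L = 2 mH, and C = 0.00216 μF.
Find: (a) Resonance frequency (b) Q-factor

Step 1 — Resonance condition Im(Z)=0 gives ω₀ = 1/√(LC).
Step 2 — ω₀ = 1/√(0.002·2.16e-09) = 4.811e+05 rad/s.
Step 3 — f₀ = ω₀/(2π) = 7.657e+04 Hz.
Step 4 — Series Q: Q = ω₀L/R = 4.811e+05·0.002/1210 = 0.7952.

(a) f₀ = 7.657e+04 Hz  (b) Q = 0.7952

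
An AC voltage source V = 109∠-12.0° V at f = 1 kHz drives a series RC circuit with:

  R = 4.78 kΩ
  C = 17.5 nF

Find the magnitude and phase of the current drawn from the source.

Step 1 — Angular frequency: ω = 2π·f = 2π·1000 = 6283 rad/s.
Step 2 — Component impedances:
  R: Z = R = 4780 Ω
  C: Z = 1/(jωC) = -j/(ω·C) = 0 - j9095 Ω
Step 3 — Series combination: Z_total = R + C = 4780 - j9095 Ω = 1.027e+04∠-62.3° Ω.
Step 4 — Source phasor: V = 109∠-12.0° V = 106.6 - j22.66 V.
Step 5 — Ohm's law: I = V / Z_total = (106.6 - j22.66) / (4780 - j9095) = 0.00678 + j0.00816 A.
Step 6 — Convert to polar: |I| = 0.01061 A, ∠I = 50.3°.

I = 0.01061∠50.3° A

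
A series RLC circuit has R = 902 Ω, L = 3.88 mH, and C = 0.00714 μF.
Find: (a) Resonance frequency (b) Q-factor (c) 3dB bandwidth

Step 1 — Resonance condition Im(Z)=0 gives ω₀ = 1/√(LC).
Step 2 — ω₀ = 1/√(0.00388·7.14e-09) = 1.9e+05 rad/s.
Step 3 — f₀ = ω₀/(2π) = 3.024e+04 Hz.
Step 4 — Series Q: Q = ω₀L/R = 1.9e+05·0.00388/902 = 0.8173.
Step 5 — 3dB bandwidth: Δω = ω₀/Q = 2.325e+05 rad/s; BW = Δω/(2π) = 3.7e+04 Hz.

(a) f₀ = 3.024e+04 Hz  (b) Q = 0.8173  (c) BW = 3.7e+04 Hz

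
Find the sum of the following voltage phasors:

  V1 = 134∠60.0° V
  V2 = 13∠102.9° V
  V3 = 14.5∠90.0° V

Step 1 — Convert each phasor to rectangular form:
  V1 = 134·(cos(60.0°) + j·sin(60.0°)) = 67 + j116 V
  V2 = 13·(cos(102.9°) + j·sin(102.9°)) = -2.902 + j12.67 V
  V3 = 14.5·(cos(90.0°) + j·sin(90.0°)) = 0 + j14.5 V
Step 2 — Sum components: V_total = 64.1 + j143.2 V.
Step 3 — Convert to polar: |V_total| = 156.9 V, ∠V_total = 65.9°.

V_total = 156.9∠65.9° V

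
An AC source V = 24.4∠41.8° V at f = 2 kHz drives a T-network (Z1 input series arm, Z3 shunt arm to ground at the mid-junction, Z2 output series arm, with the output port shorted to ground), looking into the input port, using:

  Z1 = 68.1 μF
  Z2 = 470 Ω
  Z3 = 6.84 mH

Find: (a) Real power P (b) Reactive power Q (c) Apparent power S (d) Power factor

Step 1 — Angular frequency: ω = 2π·f = 2π·2000 = 1.257e+04 rad/s.
Step 2 — Component impedances:
  Z1: Z = 1/(jωC) = -j/(ω·C) = 0 - j1.169 Ω
  Z2: Z = R = 470 Ω
  Z3: Z = jωL = j·1.257e+04·0.00684 = 0 + j85.95 Ω
Step 3 — With the output port shorted to ground, the output series arm Z2 runs from the junction to ground; the shunt arm Z3 also runs from the junction to ground. They appear in parallel: Z3 || Z2 = 15.21 + j83.17 Ω.
Step 4 — Series with input arm Z1: Z_in = Z1 + (Z3 || Z2) = 15.21 + j82 Ω = 83.4∠79.5° Ω.
Step 5 — Source phasor: V = 24.4∠41.8° V = 18.19 + j16.26 V.
Step 6 — Current: I = V / Z = 0.2315 - j0.1789 A = 0.2926∠-37.7° A.
Step 7 — Complex power: S = V·I* = 1.302 + j7.019 VA.
Step 8 — Real power: P = Re(S) = 1.302 W.
Step 9 — Reactive power: Q = Im(S) = 7.019 VAR.
Step 10 — Apparent power: |S| = 7.138 VA.
Step 11 — Power factor: PF = P/|S| = 0.1824 (lagging).

(a) P = 1.302 W  (b) Q = 7.019 VAR  (c) S = 7.138 VA  (d) PF = 0.1824 (lagging)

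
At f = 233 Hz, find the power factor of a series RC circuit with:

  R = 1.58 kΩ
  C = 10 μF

Step 1 — Angular frequency: ω = 2π·f = 2π·233 = 1464 rad/s.
Step 2 — Component impedances:
  R: Z = R = 1580 Ω
  C: Z = 1/(jωC) = -j/(ω·C) = 0 - j68.31 Ω
Step 3 — Series combination: Z_total = R + C = 1580 - j68.31 Ω = 1581∠-2.5° Ω.
Step 4 — Power factor: PF = cos(φ) = Re(Z)/|Z| = 1580/1581.5 = 0.9991.
Step 5 — Type: Im(Z) = -68.31 ⇒ leading (phase φ = -2.5°).

PF = 0.9991 (leading, φ = -2.5°)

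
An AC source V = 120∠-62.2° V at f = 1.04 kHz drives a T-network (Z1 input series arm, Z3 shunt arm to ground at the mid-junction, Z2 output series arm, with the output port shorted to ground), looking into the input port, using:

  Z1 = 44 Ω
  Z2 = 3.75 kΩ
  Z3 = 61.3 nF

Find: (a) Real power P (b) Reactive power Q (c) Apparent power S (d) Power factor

Step 1 — Angular frequency: ω = 2π·f = 2π·1040 = 6535 rad/s.
Step 2 — Component impedances:
  Z1: Z = R = 44 Ω
  Z2: Z = R = 3750 Ω
  Z3: Z = 1/(jωC) = -j/(ω·C) = 0 - j2496 Ω
Step 3 — With the output port shorted to ground, the output series arm Z2 runs from the junction to ground; the shunt arm Z3 also runs from the junction to ground. They appear in parallel: Z3 || Z2 = 1152 - j1730 Ω.
Step 4 — Series with input arm Z1: Z_in = Z1 + (Z3 || Z2) = 1196 - j1730 Ω = 2103∠-55.3° Ω.
Step 5 — Source phasor: V = 120∠-62.2° V = 55.97 - j106.1 V.
Step 6 — Current: I = V / Z = 0.05666 - j0.006807 A = 0.05707∠-6.9° A.
Step 7 — Complex power: S = V·I* = 3.894 - j5.633 VA.
Step 8 — Real power: P = Re(S) = 3.894 W.
Step 9 — Reactive power: Q = Im(S) = -5.633 VAR.
Step 10 — Apparent power: |S| = 6.848 VA.
Step 11 — Power factor: PF = P/|S| = 0.5686 (leading).

(a) P = 3.894 W  (b) Q = -5.633 VAR  (c) S = 6.848 VA  (d) PF = 0.5686 (leading)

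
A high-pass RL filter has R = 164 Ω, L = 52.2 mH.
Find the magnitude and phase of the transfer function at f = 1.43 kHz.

Step 1 — Angular frequency: ω = 2π·1430 = 8985 rad/s.
Step 2 — Transfer function: H(jω) = jωL/(R + jωL).
Step 3 — Numerator jωL = j·469; denominator R + jωL = 164 + j469.
Step 4 — H = 0.8911 + j0.3116.
Step 5 — Magnitude: |H| = 0.944 (-0.5 dB); phase: φ = 19.3°.

|H| = 0.944 (-0.5 dB), φ = 19.3°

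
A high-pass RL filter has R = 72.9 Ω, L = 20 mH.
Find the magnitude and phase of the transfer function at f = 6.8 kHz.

Step 1 — Angular frequency: ω = 2π·6800 = 4.273e+04 rad/s.
Step 2 — Transfer function: H(jω) = jωL/(R + jωL).
Step 3 — Numerator jωL = j·854.5; denominator R + jωL = 72.9 + j854.5.
Step 4 — H = 0.9928 + j0.0847.
Step 5 — Magnitude: |H| = 0.9964 (-0.0 dB); phase: φ = 4.9°.

|H| = 0.9964 (-0.0 dB), φ = 4.9°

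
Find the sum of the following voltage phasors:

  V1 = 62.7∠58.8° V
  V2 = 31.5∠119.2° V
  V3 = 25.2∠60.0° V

Step 1 — Convert each phasor to rectangular form:
  V1 = 62.7·(cos(58.8°) + j·sin(58.8°)) = 32.48 + j53.63 V
  V2 = 31.5·(cos(119.2°) + j·sin(119.2°)) = -15.37 + j27.5 V
  V3 = 25.2·(cos(60.0°) + j·sin(60.0°)) = 12.6 + j21.82 V
Step 2 — Sum components: V_total = 29.71 + j103 V.
Step 3 — Convert to polar: |V_total| = 107.2 V, ∠V_total = 73.9°.

V_total = 107.2∠73.9° V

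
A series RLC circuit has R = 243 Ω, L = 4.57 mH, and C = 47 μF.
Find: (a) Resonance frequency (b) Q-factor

Step 1 — Resonance condition Im(Z)=0 gives ω₀ = 1/√(LC).
Step 2 — ω₀ = 1/√(0.00457·4.7e-05) = 2158 rad/s.
Step 3 — f₀ = ω₀/(2π) = 343.4 Hz.
Step 4 — Series Q: Q = ω₀L/R = 2158·0.00457/243 = 0.04058.

(a) f₀ = 343.4 Hz  (b) Q = 0.04058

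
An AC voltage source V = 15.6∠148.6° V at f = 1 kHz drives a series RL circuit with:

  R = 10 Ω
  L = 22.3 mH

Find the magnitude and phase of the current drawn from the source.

Step 1 — Angular frequency: ω = 2π·f = 2π·1000 = 6283 rad/s.
Step 2 — Component impedances:
  R: Z = R = 10 Ω
  L: Z = jωL = j·6283·0.0223 = 0 + j140.1 Ω
Step 3 — Series combination: Z_total = R + L = 10 + j140.1 Ω = 140.5∠85.9° Ω.
Step 4 — Source phasor: V = 15.6∠148.6° V = -13.32 + j8.128 V.
Step 5 — Ohm's law: I = V / Z_total = (-13.32 + j8.128) / (10 + j140.1) = 0.05097 + j0.09867 A.
Step 6 — Convert to polar: |I| = 0.1111 A, ∠I = 62.7°.

I = 0.1111∠62.7° A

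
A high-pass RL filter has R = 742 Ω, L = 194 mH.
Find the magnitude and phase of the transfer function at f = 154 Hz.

Step 1 — Angular frequency: ω = 2π·154 = 967.6 rad/s.
Step 2 — Transfer function: H(jω) = jωL/(R + jωL).
Step 3 — Numerator jωL = j·187.7; denominator R + jωL = 742 + j187.7.
Step 4 — H = 0.06015 + j0.2378.
Step 5 — Magnitude: |H| = 0.2453 (-12.2 dB); phase: φ = 75.8°.

|H| = 0.2453 (-12.2 dB), φ = 75.8°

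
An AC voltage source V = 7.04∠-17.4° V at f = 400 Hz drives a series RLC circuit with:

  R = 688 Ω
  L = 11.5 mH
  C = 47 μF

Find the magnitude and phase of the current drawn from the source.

Step 1 — Angular frequency: ω = 2π·f = 2π·400 = 2513 rad/s.
Step 2 — Component impedances:
  R: Z = R = 688 Ω
  L: Z = jωL = j·2513·0.0115 = 0 + j28.9 Ω
  C: Z = 1/(jωC) = -j/(ω·C) = 0 - j8.466 Ω
Step 3 — Series combination: Z_total = R + L + C = 688 + j20.44 Ω = 688.3∠1.7° Ω.
Step 4 — Source phasor: V = 7.04∠-17.4° V = 6.718 - j2.105 V.
Step 5 — Ohm's law: I = V / Z_total = (6.718 - j2.105) / (688 + j20.44) = 0.009665 - j0.003347 A.
Step 6 — Convert to polar: |I| = 0.01023 A, ∠I = -19.1°.

I = 0.01023∠-19.1° A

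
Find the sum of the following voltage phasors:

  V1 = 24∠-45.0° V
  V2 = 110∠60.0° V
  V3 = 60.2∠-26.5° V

Step 1 — Convert each phasor to rectangular form:
  V1 = 24·(cos(-45.0°) + j·sin(-45.0°)) = 16.97 - j16.97 V
  V2 = 110·(cos(60.0°) + j·sin(60.0°)) = 55 + j95.26 V
  V3 = 60.2·(cos(-26.5°) + j·sin(-26.5°)) = 53.88 - j26.86 V
Step 2 — Sum components: V_total = 125.8 + j51.43 V.
Step 3 — Convert to polar: |V_total| = 135.9 V, ∠V_total = 22.2°.

V_total = 135.9∠22.2° V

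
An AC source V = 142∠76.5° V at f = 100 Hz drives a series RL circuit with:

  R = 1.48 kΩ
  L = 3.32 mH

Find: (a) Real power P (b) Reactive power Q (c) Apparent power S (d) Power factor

Step 1 — Angular frequency: ω = 2π·f = 2π·100 = 628.3 rad/s.
Step 2 — Component impedances:
  R: Z = R = 1480 Ω
  L: Z = jωL = j·628.3·0.00332 = 0 + j2.086 Ω
Step 3 — Series combination: Z_total = R + L = 1480 + j2.086 Ω = 1480∠0.1° Ω.
Step 4 — Source phasor: V = 142∠76.5° V = 33.15 + j138.1 V.
Step 5 — Current: I = V / Z = 0.02253 + j0.09326 A = 0.09595∠76.4° A.
Step 6 — Complex power: S = V·I* = 13.62 + j0.0192 VA.
Step 7 — Real power: P = Re(S) = 13.62 W.
Step 8 — Reactive power: Q = Im(S) = 0.0192 VAR.
Step 9 — Apparent power: |S| = 13.62 VA.
Step 10 — Power factor: PF = P/|S| = 1 (lagging).

(a) P = 13.62 W  (b) Q = 0.0192 VAR  (c) S = 13.62 VA  (d) PF = 1 (lagging)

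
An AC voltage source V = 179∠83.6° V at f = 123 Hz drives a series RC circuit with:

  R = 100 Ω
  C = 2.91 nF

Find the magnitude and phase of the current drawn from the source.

Step 1 — Angular frequency: ω = 2π·f = 2π·123 = 772.8 rad/s.
Step 2 — Component impedances:
  R: Z = R = 100 Ω
  C: Z = 1/(jωC) = -j/(ω·C) = 0 - j4.447e+05 Ω
Step 3 — Series combination: Z_total = R + C = 100 - j4.447e+05 Ω = 4.447e+05∠-90.0° Ω.
Step 4 — Source phasor: V = 179∠83.6° V = 19.95 + j177.9 V.
Step 5 — Ohm's law: I = V / Z_total = (19.95 + j177.9) / (100 - j4.447e+05) = -0.0004 + j4.496e-05 A.
Step 6 — Convert to polar: |I| = 0.0004026 A, ∠I = 173.6°.

I = 0.0004026∠173.6° A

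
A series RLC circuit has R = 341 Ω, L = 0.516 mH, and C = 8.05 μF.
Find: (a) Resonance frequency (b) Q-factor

Step 1 — Resonance condition Im(Z)=0 gives ω₀ = 1/√(LC).
Step 2 — ω₀ = 1/√(0.000516·8.05e-06) = 1.552e+04 rad/s.
Step 3 — f₀ = ω₀/(2π) = 2469 Hz.
Step 4 — Series Q: Q = ω₀L/R = 1.552e+04·0.000516/341 = 0.02348.

(a) f₀ = 2469 Hz  (b) Q = 0.02348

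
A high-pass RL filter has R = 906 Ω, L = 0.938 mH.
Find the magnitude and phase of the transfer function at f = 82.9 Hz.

Step 1 — Angular frequency: ω = 2π·82.9 = 520.9 rad/s.
Step 2 — Transfer function: H(jω) = jωL/(R + jωL).
Step 3 — Numerator jωL = j·0.4886; denominator R + jωL = 906 + j0.4886.
Step 4 — H = 2.908e-07 + j0.0005393.
Step 5 — Magnitude: |H| = 0.0005393 (-65.4 dB); phase: φ = 90.0°.

|H| = 0.0005393 (-65.4 dB), φ = 90.0°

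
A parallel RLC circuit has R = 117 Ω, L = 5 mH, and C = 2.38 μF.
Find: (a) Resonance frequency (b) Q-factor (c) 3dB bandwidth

Step 1 — Resonance: ω₀ = 1/√(LC) = 1/√(0.005·2.38e-06) = 9167 rad/s.
Step 2 — f₀ = ω₀/(2π) = 1459 Hz.
Step 3 — Parallel Q: Q = R/(ω₀L) = 117/(9167·0.005) = 2.553.
Step 4 — Bandwidth: Δω = ω₀/Q = 3591 rad/s; BW = Δω/(2π) = 571.6 Hz.

(a) f₀ = 1459 Hz  (b) Q = 2.553  (c) BW = 571.6 Hz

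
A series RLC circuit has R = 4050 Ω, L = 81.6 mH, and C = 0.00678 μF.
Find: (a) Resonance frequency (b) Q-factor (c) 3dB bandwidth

Step 1 — Resonance: ω₀ = 1/√(LC) = 1/√(0.0816·6.78e-09) = 4.251e+04 rad/s.
Step 2 — f₀ = ω₀/(2π) = 6766 Hz.
Step 3 — Series Q: Q = ω₀L/R = 4.251e+04·0.0816/4050 = 0.8566.
Step 4 — Bandwidth: Δω = ω₀/Q = 4.963e+04 rad/s; BW = Δω/(2π) = 7899 Hz.

(a) f₀ = 6766 Hz  (b) Q = 0.8566  (c) BW = 7899 Hz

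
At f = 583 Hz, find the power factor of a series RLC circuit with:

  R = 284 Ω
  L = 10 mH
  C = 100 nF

Step 1 — Angular frequency: ω = 2π·f = 2π·583 = 3663 rad/s.
Step 2 — Component impedances:
  R: Z = R = 284 Ω
  L: Z = jωL = j·3663·0.01 = 0 + j36.63 Ω
  C: Z = 1/(jωC) = -j/(ω·C) = 0 - j2730 Ω
Step 3 — Series combination: Z_total = R + L + C = 284 - j2693 Ω = 2708∠-84.0° Ω.
Step 4 — Power factor: PF = cos(φ) = Re(Z)/|Z| = 284/2708 = 0.1049.
Step 5 — Type: Im(Z) = -2693 ⇒ leading (phase φ = -84.0°).

PF = 0.1049 (leading, φ = -84.0°)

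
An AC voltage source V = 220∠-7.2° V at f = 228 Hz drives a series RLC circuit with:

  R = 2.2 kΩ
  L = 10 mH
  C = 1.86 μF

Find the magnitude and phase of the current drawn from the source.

Step 1 — Angular frequency: ω = 2π·f = 2π·228 = 1433 rad/s.
Step 2 — Component impedances:
  R: Z = R = 2200 Ω
  L: Z = jωL = j·1433·0.01 = 0 + j14.33 Ω
  C: Z = 1/(jωC) = -j/(ω·C) = 0 - j375.3 Ω
Step 3 — Series combination: Z_total = R + L + C = 2200 - j361 Ω = 2229∠-9.3° Ω.
Step 4 — Source phasor: V = 220∠-7.2° V = 218.3 - j27.57 V.
Step 5 — Ohm's law: I = V / Z_total = (218.3 - j27.57) / (2200 - j361) = 0.09861 + j0.003647 A.
Step 6 — Convert to polar: |I| = 0.09868 A, ∠I = 2.1°.

I = 0.09868∠2.1° A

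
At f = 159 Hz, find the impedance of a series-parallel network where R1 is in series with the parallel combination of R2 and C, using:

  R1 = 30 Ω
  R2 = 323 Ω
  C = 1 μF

Step 1 — Angular frequency: ω = 2π·f = 2π·159 = 999 rad/s.
Step 2 — Component impedances:
  R1: Z = R = 30 Ω
  R2: Z = R = 323 Ω
  C: Z = 1/(jωC) = -j/(ω·C) = 0 - j1001 Ω
Step 3 — Parallel branch: R2 || C = 1/(1/R2 + 1/C) = 292.5 - j94.4 Ω.
Step 4 — Series with R1: Z_total = R1 + (R2 || C) = 322.5 - j94.4 Ω = 336.1∠-16.3° Ω.

Z = 322.5 - j94.4 Ω = 336.1∠-16.3° Ω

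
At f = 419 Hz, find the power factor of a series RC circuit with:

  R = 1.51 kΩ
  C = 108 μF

Step 1 — Angular frequency: ω = 2π·f = 2π·419 = 2633 rad/s.
Step 2 — Component impedances:
  R: Z = R = 1510 Ω
  C: Z = 1/(jωC) = -j/(ω·C) = 0 - j3.517 Ω
Step 3 — Series combination: Z_total = R + C = 1510 - j3.517 Ω = 1510∠-0.1° Ω.
Step 4 — Power factor: PF = cos(φ) = Re(Z)/|Z| = 1510/1510 = 1.
Step 5 — Type: Im(Z) = -3.517 ⇒ leading (phase φ = -0.1°).

PF = 1 (leading, φ = -0.1°)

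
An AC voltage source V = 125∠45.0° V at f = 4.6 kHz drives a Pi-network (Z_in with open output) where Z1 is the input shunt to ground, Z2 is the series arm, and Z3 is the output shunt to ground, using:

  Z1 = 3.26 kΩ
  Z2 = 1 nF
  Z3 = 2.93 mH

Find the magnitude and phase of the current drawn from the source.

Step 1 — Angular frequency: ω = 2π·f = 2π·4600 = 2.89e+04 rad/s.
Step 2 — Component impedances:
  Z1: Z = R = 3260 Ω
  Z2: Z = 1/(jωC) = -j/(ω·C) = 0 - j3.46e+04 Ω
  Z3: Z = jωL = j·2.89e+04·0.00293 = 0 + j84.68 Ω
Step 3 — With open output, the series arm Z2 and the output shunt Z3 appear in series to ground: Z2 + Z3 = 0 - j3.451e+04 Ω.
Step 4 — Parallel with input shunt Z1: Z_in = Z1 || (Z2 + Z3) = 3231 - j305.2 Ω = 3246∠-5.4° Ω.
Step 5 — Source phasor: V = 125∠45.0° V = 88.39 + j88.39 V.
Step 6 — Ohm's law: I = V / Z_total = (88.39 + j88.39) / (3231 - j305.2) = 0.02455 + j0.02967 A.
Step 7 — Convert to polar: |I| = 0.03851 A, ∠I = 50.4°.

I = 0.03851∠50.4° A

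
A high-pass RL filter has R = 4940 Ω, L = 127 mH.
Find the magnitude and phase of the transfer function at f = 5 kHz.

Step 1 — Angular frequency: ω = 2π·5000 = 3.142e+04 rad/s.
Step 2 — Transfer function: H(jω) = jωL/(R + jωL).
Step 3 — Numerator jωL = j·3990; denominator R + jωL = 4940 + j3990.
Step 4 — H = 0.3948 + j0.4888.
Step 5 — Magnitude: |H| = 0.6283 (-4.0 dB); phase: φ = 51.1°.

|H| = 0.6283 (-4.0 dB), φ = 51.1°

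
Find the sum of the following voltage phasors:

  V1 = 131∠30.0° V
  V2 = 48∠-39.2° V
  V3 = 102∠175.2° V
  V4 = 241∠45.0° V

Step 1 — Convert each phasor to rectangular form:
  V1 = 131·(cos(30.0°) + j·sin(30.0°)) = 113.4 + j65.5 V
  V2 = 48·(cos(-39.2°) + j·sin(-39.2°)) = 37.2 - j30.34 V
  V3 = 102·(cos(175.2°) + j·sin(175.2°)) = -101.6 + j8.535 V
  V4 = 241·(cos(45.0°) + j·sin(45.0°)) = 170.4 + j170.4 V
Step 2 — Sum components: V_total = 219.4 + j214.1 V.
Step 3 — Convert to polar: |V_total| = 306.6 V, ∠V_total = 44.3°.

V_total = 306.6∠44.3° V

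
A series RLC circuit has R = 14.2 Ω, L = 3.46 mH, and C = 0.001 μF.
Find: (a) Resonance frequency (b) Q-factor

Step 1 — Resonance condition Im(Z)=0 gives ω₀ = 1/√(LC).
Step 2 — ω₀ = 1/√(0.00346·1e-09) = 5.376e+05 rad/s.
Step 3 — f₀ = ω₀/(2π) = 8.556e+04 Hz.
Step 4 — Series Q: Q = ω₀L/R = 5.376e+05·0.00346/14.2 = 131.

(a) f₀ = 8.556e+04 Hz  (b) Q = 131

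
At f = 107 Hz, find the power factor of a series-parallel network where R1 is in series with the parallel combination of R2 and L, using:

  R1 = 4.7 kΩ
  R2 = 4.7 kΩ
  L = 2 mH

Step 1 — Angular frequency: ω = 2π·f = 2π·107 = 672.3 rad/s.
Step 2 — Component impedances:
  R1: Z = R = 4700 Ω
  R2: Z = R = 4700 Ω
  L: Z = jωL = j·672.3·0.002 = 0 + j1.345 Ω
Step 3 — Parallel branch: R2 || L = 1/(1/R2 + 1/L) = 0.0003847 + j1.345 Ω.
Step 4 — Series with R1: Z_total = R1 + (R2 || L) = 4700 + j1.345 Ω = 4700∠0.0° Ω.
Step 5 — Power factor: PF = cos(φ) = Re(Z)/|Z| = 4700/4700 = 1.
Step 6 — Type: Im(Z) = 1.345 ⇒ lagging (phase φ = 0.0°).

PF = 1 (lagging, φ = 0.0°)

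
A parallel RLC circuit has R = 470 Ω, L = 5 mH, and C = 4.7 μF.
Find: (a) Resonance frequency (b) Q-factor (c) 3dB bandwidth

Step 1 — Resonance: ω₀ = 1/√(LC) = 1/√(0.005·4.7e-06) = 6523 rad/s.
Step 2 — f₀ = ω₀/(2π) = 1038 Hz.
Step 3 — Parallel Q: Q = R/(ω₀L) = 470/(6523·0.005) = 14.41.
Step 4 — Bandwidth: Δω = ω₀/Q = 452.7 rad/s; BW = Δω/(2π) = 72.05 Hz.

(a) f₀ = 1038 Hz  (b) Q = 14.41  (c) BW = 72.05 Hz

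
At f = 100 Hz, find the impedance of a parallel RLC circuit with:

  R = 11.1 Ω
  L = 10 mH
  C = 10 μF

Step 1 — Angular frequency: ω = 2π·f = 2π·100 = 628.3 rad/s.
Step 2 — Component impedances:
  R: Z = R = 11.1 Ω
  L: Z = jωL = j·628.3·0.01 = 0 + j6.283 Ω
  C: Z = 1/(jωC) = -j/(ω·C) = 0 - j159.2 Ω
Step 3 — Parallel combination: 1/Z_total = 1/R + 1/L + 1/C; Z_total = 2.861 + j4.855 Ω = 5.636∠59.5° Ω.

Z = 2.861 + j4.855 Ω = 5.636∠59.5° Ω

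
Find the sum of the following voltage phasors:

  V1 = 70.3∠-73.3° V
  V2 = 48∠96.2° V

Step 1 — Convert each phasor to rectangular form:
  V1 = 70.3·(cos(-73.3°) + j·sin(-73.3°)) = 20.2 - j67.33 V
  V2 = 48·(cos(96.2°) + j·sin(96.2°)) = -5.184 + j47.72 V
Step 2 — Sum components: V_total = 15.02 - j19.62 V.
Step 3 — Convert to polar: |V_total| = 24.7 V, ∠V_total = -52.6°.

V_total = 24.7∠-52.6° V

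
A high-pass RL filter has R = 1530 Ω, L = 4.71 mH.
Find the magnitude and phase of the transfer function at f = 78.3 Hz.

Step 1 — Angular frequency: ω = 2π·78.3 = 492 rad/s.
Step 2 — Transfer function: H(jω) = jωL/(R + jωL).
Step 3 — Numerator jωL = j·2.317; denominator R + jωL = 1530 + j2.317.
Step 4 — H = 2.294e-06 + j0.001515.
Step 5 — Magnitude: |H| = 0.001515 (-56.4 dB); phase: φ = 89.9°.

|H| = 0.001515 (-56.4 dB), φ = 89.9°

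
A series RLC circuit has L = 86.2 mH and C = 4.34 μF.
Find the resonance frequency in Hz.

Step 1 — Resonance condition Im(Z)=0 gives ω₀ = 1/√(LC).
Step 2 — ω₀ = 1/√(0.0862·4.34e-06) = 1635 rad/s.
Step 3 — f₀ = ω₀/(2π) = 260.2 Hz.

f₀ = 260.2 Hz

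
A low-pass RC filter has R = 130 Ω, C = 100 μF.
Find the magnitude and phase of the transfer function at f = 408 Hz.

Step 1 — Angular frequency: ω = 2π·408 = 2564 rad/s.
Step 2 — Transfer function: H(jω) = 1/(1 + jωRC).
Step 3 — Denominator: 1 + jωRC = 1 + j·2564·130·0.0001 = 1 + j33.33.
Step 4 — H = 0.0008996 - j0.02998.
Step 5 — Magnitude: |H| = 0.02999 (-30.5 dB); phase: φ = -88.3°.

|H| = 0.02999 (-30.5 dB), φ = -88.3°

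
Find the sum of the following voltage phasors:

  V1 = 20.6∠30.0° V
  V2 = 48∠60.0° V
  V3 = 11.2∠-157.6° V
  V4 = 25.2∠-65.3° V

Step 1 — Convert each phasor to rectangular form:
  V1 = 20.6·(cos(30.0°) + j·sin(30.0°)) = 17.84 + j10.3 V
  V2 = 48·(cos(60.0°) + j·sin(60.0°)) = 24 + j41.57 V
  V3 = 11.2·(cos(-157.6°) + j·sin(-157.6°)) = -10.35 - j4.268 V
  V4 = 25.2·(cos(-65.3°) + j·sin(-65.3°)) = 10.53 - j22.89 V
Step 2 — Sum components: V_total = 42.02 + j24.71 V.
Step 3 — Convert to polar: |V_total| = 48.74 V, ∠V_total = 30.5°.

V_total = 48.74∠30.5° V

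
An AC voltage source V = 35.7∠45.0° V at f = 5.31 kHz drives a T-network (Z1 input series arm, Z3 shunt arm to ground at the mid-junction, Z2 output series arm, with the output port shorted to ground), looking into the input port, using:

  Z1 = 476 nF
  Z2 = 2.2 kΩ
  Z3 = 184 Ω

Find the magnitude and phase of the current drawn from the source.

Step 1 — Angular frequency: ω = 2π·f = 2π·5310 = 3.336e+04 rad/s.
Step 2 — Component impedances:
  Z1: Z = 1/(jωC) = -j/(ω·C) = 0 - j62.97 Ω
  Z2: Z = R = 2200 Ω
  Z3: Z = R = 184 Ω
Step 3 — With the output port shorted to ground, the output series arm Z2 runs from the junction to ground; the shunt arm Z3 also runs from the junction to ground. They appear in parallel: Z3 || Z2 = 169.8 Ω.
Step 4 — Series with input arm Z1: Z_in = Z1 + (Z3 || Z2) = 169.8 - j62.97 Ω = 181.1∠-20.3° Ω.
Step 5 — Source phasor: V = 35.7∠45.0° V = 25.24 + j25.24 V.
Step 6 — Ohm's law: I = V / Z_total = (25.24 + j25.24) / (169.8 - j62.97) = 0.08223 + j0.1792 A.
Step 7 — Convert to polar: |I| = 0.1971 A, ∠I = 65.3°.

I = 0.1971∠65.3° A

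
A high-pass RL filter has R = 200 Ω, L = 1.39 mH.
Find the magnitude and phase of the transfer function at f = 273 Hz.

Step 1 — Angular frequency: ω = 2π·273 = 1715 rad/s.
Step 2 — Transfer function: H(jω) = jωL/(R + jωL).
Step 3 — Numerator jωL = j·2.384; denominator R + jωL = 200 + j2.384.
Step 4 — H = 0.0001421 + j0.01192.
Step 5 — Magnitude: |H| = 0.01192 (-38.5 dB); phase: φ = 89.3°.

|H| = 0.01192 (-38.5 dB), φ = 89.3°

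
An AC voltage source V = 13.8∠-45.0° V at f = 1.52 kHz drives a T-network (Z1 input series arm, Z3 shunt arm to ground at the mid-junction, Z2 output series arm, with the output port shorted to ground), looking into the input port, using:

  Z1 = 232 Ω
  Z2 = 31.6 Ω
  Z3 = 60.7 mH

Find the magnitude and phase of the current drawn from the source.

Step 1 — Angular frequency: ω = 2π·f = 2π·1520 = 9550 rad/s.
Step 2 — Component impedances:
  Z1: Z = R = 232 Ω
  Z2: Z = R = 31.6 Ω
  Z3: Z = jωL = j·9550·0.0607 = 0 + j579.7 Ω
Step 3 — With the output port shorted to ground, the output series arm Z2 runs from the junction to ground; the shunt arm Z3 also runs from the junction to ground. They appear in parallel: Z3 || Z2 = 31.51 + j1.717 Ω.
Step 4 — Series with input arm Z1: Z_in = Z1 + (Z3 || Z2) = 263.5 + j1.717 Ω = 263.5∠0.4° Ω.
Step 5 — Source phasor: V = 13.8∠-45.0° V = 9.758 - j9.758 V.
Step 6 — Ohm's law: I = V / Z_total = (9.758 - j9.758) / (263.5 + j1.717) = 0.03679 - j0.03727 A.
Step 7 — Convert to polar: |I| = 0.05237 A, ∠I = -45.4°.

I = 0.05237∠-45.4° A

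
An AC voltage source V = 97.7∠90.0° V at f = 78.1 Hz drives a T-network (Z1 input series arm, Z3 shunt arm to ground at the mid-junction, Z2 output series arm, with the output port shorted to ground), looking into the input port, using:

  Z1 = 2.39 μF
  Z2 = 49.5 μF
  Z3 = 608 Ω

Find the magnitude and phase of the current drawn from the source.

Step 1 — Angular frequency: ω = 2π·f = 2π·78.1 = 490.7 rad/s.
Step 2 — Component impedances:
  Z1: Z = 1/(jωC) = -j/(ω·C) = 0 - j852.7 Ω
  Z2: Z = 1/(jωC) = -j/(ω·C) = 0 - j41.17 Ω
  Z3: Z = R = 608 Ω
Step 3 — With the output port shorted to ground, the output series arm Z2 runs from the junction to ground; the shunt arm Z3 also runs from the junction to ground. They appear in parallel: Z3 || Z2 = 2.775 - j40.98 Ω.
Step 4 — Series with input arm Z1: Z_in = Z1 + (Z3 || Z2) = 2.775 - j893.6 Ω = 893.6∠-89.8° Ω.
Step 5 — Source phasor: V = 97.7∠90.0° V = 0 + j97.7 V.
Step 6 — Ohm's law: I = V / Z_total = (0 + j97.7) / (2.775 - j893.6) = -0.1093 + j0.0003395 A.
Step 7 — Convert to polar: |I| = 0.1093 A, ∠I = 179.8°.

I = 0.1093∠179.8° A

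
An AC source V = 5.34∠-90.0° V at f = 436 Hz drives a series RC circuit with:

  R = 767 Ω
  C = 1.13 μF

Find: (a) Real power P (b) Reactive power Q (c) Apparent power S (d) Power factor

Step 1 — Angular frequency: ω = 2π·f = 2π·436 = 2739 rad/s.
Step 2 — Component impedances:
  R: Z = R = 767 Ω
  C: Z = 1/(jωC) = -j/(ω·C) = 0 - j323 Ω
Step 3 — Series combination: Z_total = R + C = 767 - j323 Ω = 832.3∠-22.8° Ω.
Step 4 — Source phasor: V = 5.34∠-90.0° V = 0 - j5.34 V.
Step 5 — Current: I = V / Z = 0.002491 - j0.005913 A = 0.006416∠-67.2° A.
Step 6 — Complex power: S = V·I* = 0.03158 - j0.0133 VA.
Step 7 — Real power: P = Re(S) = 0.03158 W.
Step 8 — Reactive power: Q = Im(S) = -0.0133 VAR.
Step 9 — Apparent power: |S| = 0.03426 VA.
Step 10 — Power factor: PF = P/|S| = 0.9216 (leading).

(a) P = 0.03158 W  (b) Q = -0.0133 VAR  (c) S = 0.03426 VA  (d) PF = 0.9216 (leading)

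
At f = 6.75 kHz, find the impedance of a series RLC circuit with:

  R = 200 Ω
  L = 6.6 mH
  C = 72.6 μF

Step 1 — Angular frequency: ω = 2π·f = 2π·6750 = 4.241e+04 rad/s.
Step 2 — Component impedances:
  R: Z = R = 200 Ω
  L: Z = jωL = j·4.241e+04·0.0066 = 0 + j279.9 Ω
  C: Z = 1/(jωC) = -j/(ω·C) = 0 - j0.3248 Ω
Step 3 — Series combination: Z_total = R + L + C = 200 + j279.6 Ω = 343.8∠54.4° Ω.

Z = 200 + j279.6 Ω = 343.8∠54.4° Ω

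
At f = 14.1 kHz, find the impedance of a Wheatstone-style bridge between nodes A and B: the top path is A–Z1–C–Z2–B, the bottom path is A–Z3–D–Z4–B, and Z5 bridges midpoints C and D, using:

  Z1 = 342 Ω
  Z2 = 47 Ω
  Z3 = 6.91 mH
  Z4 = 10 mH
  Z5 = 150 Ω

Step 1 — Angular frequency: ω = 2π·f = 2π·1.41e+04 = 8.859e+04 rad/s.
Step 2 — Component impedances:
  Z1: Z = R = 342 Ω
  Z2: Z = R = 47 Ω
  Z3: Z = jωL = j·8.859e+04·0.00691 = 0 + j612.2 Ω
  Z4: Z = jωL = j·8.859e+04·0.01 = 0 + j885.9 Ω
  Z5: Z = R = 150 Ω
Step 3 — Bridge requires nodal analysis (the Z5 bridge couples midpoints C and D, so the two paths cannot be reduced to a simple series/parallel combination). Setting node B to ground and injecting 1 A at node A, the 3-node admittance system at A, C, D solves to V_A = Z_AB = 304.1 + j123.4 Ω = 328.2∠22.1° Ω.

Z = 304.1 + j123.4 Ω = 328.2∠22.1° Ω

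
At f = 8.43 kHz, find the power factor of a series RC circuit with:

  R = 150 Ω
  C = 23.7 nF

Step 1 — Angular frequency: ω = 2π·f = 2π·8430 = 5.297e+04 rad/s.
Step 2 — Component impedances:
  R: Z = R = 150 Ω
  C: Z = 1/(jωC) = -j/(ω·C) = 0 - j796.6 Ω
Step 3 — Series combination: Z_total = R + C = 150 - j796.6 Ω = 810.6∠-79.3° Ω.
Step 4 — Power factor: PF = cos(φ) = Re(Z)/|Z| = 150/810.6 = 0.185.
Step 5 — Type: Im(Z) = -796.6 ⇒ leading (phase φ = -79.3°).

PF = 0.185 (leading, φ = -79.3°)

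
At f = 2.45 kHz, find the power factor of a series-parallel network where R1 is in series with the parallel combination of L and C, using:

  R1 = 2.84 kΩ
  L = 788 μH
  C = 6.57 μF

Step 1 — Angular frequency: ω = 2π·f = 2π·2450 = 1.539e+04 rad/s.
Step 2 — Component impedances:
  R1: Z = R = 2840 Ω
  L: Z = jωL = j·1.539e+04·0.000788 = 0 + j12.13 Ω
  C: Z = 1/(jωC) = -j/(ω·C) = 0 - j9.888 Ω
Step 3 — Parallel branch: L || C = 1/(1/L + 1/C) = 0 - j53.48 Ω.
Step 4 — Series with R1: Z_total = R1 + (L || C) = 2840 - j53.48 Ω = 2841∠-1.1° Ω.
Step 5 — Power factor: PF = cos(φ) = Re(Z)/|Z| = 2840/2840.5 = 0.9998.
Step 6 — Type: Im(Z) = -53.48 ⇒ leading (phase φ = -1.1°).

PF = 0.9998 (leading, φ = -1.1°)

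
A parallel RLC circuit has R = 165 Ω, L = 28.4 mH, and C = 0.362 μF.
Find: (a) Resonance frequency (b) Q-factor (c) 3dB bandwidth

Step 1 — Resonance: ω₀ = 1/√(LC) = 1/√(0.0284·3.62e-07) = 9862 rad/s.
Step 2 — f₀ = ω₀/(2π) = 1570 Hz.
Step 3 — Parallel Q: Q = R/(ω₀L) = 165/(9862·0.0284) = 0.5891.
Step 4 — Bandwidth: Δω = ω₀/Q = 1.674e+04 rad/s; BW = Δω/(2π) = 2665 Hz.

(a) f₀ = 1570 Hz  (b) Q = 0.5891  (c) BW = 2665 Hz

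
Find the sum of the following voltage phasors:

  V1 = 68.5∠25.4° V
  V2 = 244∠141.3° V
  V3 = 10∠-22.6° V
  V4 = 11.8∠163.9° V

Step 1 — Convert each phasor to rectangular form:
  V1 = 68.5·(cos(25.4°) + j·sin(25.4°)) = 61.88 + j29.38 V
  V2 = 244·(cos(141.3°) + j·sin(141.3°)) = -190.4 + j152.6 V
  V3 = 10·(cos(-22.6°) + j·sin(-22.6°)) = 9.232 - j3.843 V
  V4 = 11.8·(cos(163.9°) + j·sin(163.9°)) = -11.34 + j3.272 V
Step 2 — Sum components: V_total = -130.7 + j181.4 V.
Step 3 — Convert to polar: |V_total| = 223.5 V, ∠V_total = 125.8°.

V_total = 223.5∠125.8° V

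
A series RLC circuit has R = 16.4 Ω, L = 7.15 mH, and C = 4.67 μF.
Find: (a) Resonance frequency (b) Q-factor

Step 1 — Resonance condition Im(Z)=0 gives ω₀ = 1/√(LC).
Step 2 — ω₀ = 1/√(0.00715·4.67e-06) = 5473 rad/s.
Step 3 — f₀ = ω₀/(2π) = 871 Hz.
Step 4 — Series Q: Q = ω₀L/R = 5473·0.00715/16.4 = 2.386.

(a) f₀ = 871 Hz  (b) Q = 2.386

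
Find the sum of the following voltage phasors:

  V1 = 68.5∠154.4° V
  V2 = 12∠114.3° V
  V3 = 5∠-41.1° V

Step 1 — Convert each phasor to rectangular form:
  V1 = 68.5·(cos(154.4°) + j·sin(154.4°)) = -61.78 + j29.6 V
  V2 = 12·(cos(114.3°) + j·sin(114.3°)) = -4.938 + j10.94 V
  V3 = 5·(cos(-41.1°) + j·sin(-41.1°)) = 3.768 - j3.287 V
Step 2 — Sum components: V_total = -62.95 + j37.25 V.
Step 3 — Convert to polar: |V_total| = 73.14 V, ∠V_total = 149.4°.

V_total = 73.14∠149.4° V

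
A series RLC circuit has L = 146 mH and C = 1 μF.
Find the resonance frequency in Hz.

Step 1 — Resonance condition Im(Z)=0 gives ω₀ = 1/√(LC).
Step 2 — ω₀ = 1/√(0.146·1e-06) = 2617 rad/s.
Step 3 — f₀ = ω₀/(2π) = 416.5 Hz.

f₀ = 416.5 Hz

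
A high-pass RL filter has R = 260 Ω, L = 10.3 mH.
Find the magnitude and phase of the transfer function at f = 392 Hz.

Step 1 — Angular frequency: ω = 2π·392 = 2463 rad/s.
Step 2 — Transfer function: H(jω) = jωL/(R + jωL).
Step 3 — Numerator jωL = j·25.37; denominator R + jωL = 260 + j25.37.
Step 4 — H = 0.009431 + j0.09665.
Step 5 — Magnitude: |H| = 0.09711 (-20.3 dB); phase: φ = 84.4°.

|H| = 0.09711 (-20.3 dB), φ = 84.4°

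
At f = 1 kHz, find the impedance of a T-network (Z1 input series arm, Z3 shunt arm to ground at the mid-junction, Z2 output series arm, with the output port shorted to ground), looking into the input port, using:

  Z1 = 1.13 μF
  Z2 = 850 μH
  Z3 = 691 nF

Step 1 — Angular frequency: ω = 2π·f = 2π·1000 = 6283 rad/s.
Step 2 — Component impedances:
  Z1: Z = 1/(jωC) = -j/(ω·C) = 0 - j140.8 Ω
  Z2: Z = jωL = j·6283·0.00085 = 0 + j5.341 Ω
  Z3: Z = 1/(jωC) = -j/(ω·C) = 0 - j230.3 Ω
Step 3 — With the output port shorted to ground, the output series arm Z2 runs from the junction to ground; the shunt arm Z3 also runs from the junction to ground. They appear in parallel: Z3 || Z2 = 0 + j5.467 Ω.
Step 4 — Series with input arm Z1: Z_in = Z1 + (Z3 || Z2) = 0 - j135.4 Ω = 135.4∠-90.0° Ω.

Z = 0 - j135.4 Ω = 135.4∠-90.0° Ω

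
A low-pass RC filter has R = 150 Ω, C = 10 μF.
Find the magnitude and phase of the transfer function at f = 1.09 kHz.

Step 1 — Angular frequency: ω = 2π·1090 = 6849 rad/s.
Step 2 — Transfer function: H(jω) = 1/(1 + jωRC).
Step 3 — Denominator: 1 + jωRC = 1 + j·6849·150·1e-05 = 1 + j10.27.
Step 4 — H = 0.009387 - j0.09643.
Step 5 — Magnitude: |H| = 0.09688 (-20.3 dB); phase: φ = -84.4°.

|H| = 0.09688 (-20.3 dB), φ = -84.4°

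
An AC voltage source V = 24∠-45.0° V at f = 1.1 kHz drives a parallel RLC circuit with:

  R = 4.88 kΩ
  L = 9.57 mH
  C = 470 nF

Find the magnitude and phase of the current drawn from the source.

Step 1 — Angular frequency: ω = 2π·f = 2π·1100 = 6912 rad/s.
Step 2 — Component impedances:
  R: Z = R = 4880 Ω
  L: Z = jωL = j·6912·0.00957 = 0 + j66.14 Ω
  C: Z = 1/(jωC) = -j/(ω·C) = 0 - j307.8 Ω
Step 3 — Parallel combination: 1/Z_total = 1/R + 1/L + 1/C; Z_total = 1.454 + j84.22 Ω = 84.23∠89.0° Ω.
Step 4 — Source phasor: V = 24∠-45.0° V = 16.97 - j16.97 V.
Step 5 — Ohm's law: I = V / Z_total = (16.97 - j16.97) / (1.454 + j84.22) = -0.198 - j0.2049 A.
Step 6 — Convert to polar: |I| = 0.2849 A, ∠I = -134.0°.

I = 0.2849∠-134.0° A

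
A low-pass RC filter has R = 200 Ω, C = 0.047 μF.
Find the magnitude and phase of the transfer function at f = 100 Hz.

Step 1 — Angular frequency: ω = 2π·100 = 628.3 rad/s.
Step 2 — Transfer function: H(jω) = 1/(1 + jωRC).
Step 3 — Denominator: 1 + jωRC = 1 + j·628.3·200·4.7e-08 = 1 + j0.005906.
Step 4 — H = 1 - j0.005906.
Step 5 — Magnitude: |H| = 1 (-0.0 dB); phase: φ = -0.3°.

|H| = 1 (-0.0 dB), φ = -0.3°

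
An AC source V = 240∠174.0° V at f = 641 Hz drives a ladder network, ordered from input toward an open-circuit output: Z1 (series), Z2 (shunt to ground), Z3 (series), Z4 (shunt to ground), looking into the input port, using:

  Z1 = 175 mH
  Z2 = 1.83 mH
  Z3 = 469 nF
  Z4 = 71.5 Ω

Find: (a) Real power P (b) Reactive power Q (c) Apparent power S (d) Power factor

Step 1 — Angular frequency: ω = 2π·f = 2π·641 = 4028 rad/s.
Step 2 — Component impedances:
  Z1: Z = jωL = j·4028·0.175 = 0 + j704.8 Ω
  Z2: Z = jωL = j·4028·0.00183 = 0 + j7.37 Ω
  Z3: Z = 1/(jωC) = -j/(ω·C) = 0 - j529.4 Ω
  Z4: Z = R = 71.5 Ω
Step 3 — Ladder network (open output): work backward from the far end, alternating series and parallel combinations. Z_in = 0.01399 + j712.3 Ω = 712.3∠90.0° Ω.
Step 4 — Source phasor: V = 240∠174.0° V = -238.7 + j25.09 V.
Step 5 — Current: I = V / Z = 0.03521 + j0.3351 A = 0.3369∠84.0° A.
Step 6 — Complex power: S = V·I* = 0.001588 + j80.87 VA.
Step 7 — Real power: P = Re(S) = 0.001588 W.
Step 8 — Reactive power: Q = Im(S) = 80.87 VAR.
Step 9 — Apparent power: |S| = 80.87 VA.
Step 10 — Power factor: PF = P/|S| = 1.964e-05 (lagging).

(a) P = 0.001588 W  (b) Q = 80.87 VAR  (c) S = 80.87 VA  (d) PF = 1.964e-05 (lagging)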